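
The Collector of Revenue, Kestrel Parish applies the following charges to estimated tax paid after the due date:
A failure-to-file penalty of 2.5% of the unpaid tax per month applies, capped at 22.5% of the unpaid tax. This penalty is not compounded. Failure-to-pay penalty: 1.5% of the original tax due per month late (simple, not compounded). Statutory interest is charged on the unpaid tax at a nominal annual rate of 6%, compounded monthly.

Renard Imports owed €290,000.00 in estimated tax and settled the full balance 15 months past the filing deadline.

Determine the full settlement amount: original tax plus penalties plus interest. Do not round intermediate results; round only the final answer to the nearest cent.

€443,027.99

Failure-to-file: 15 × 2.5% × €290,000.00 = €108,750.00, capped at 22.5% × €290,000.00 = €65,250.00
Failure-to-pay penalty: 15 × 1.5% × €290,000.00 = €65,250.00
Interest (6%/yr ÷ 12 = 0.5%/month): €290,000.00 × ((1 + 0.005)^15 − 1) = €22,527.9939…
Total = €290,000.00 + €130,500.0000 + €22,527.9939… = €443,027.99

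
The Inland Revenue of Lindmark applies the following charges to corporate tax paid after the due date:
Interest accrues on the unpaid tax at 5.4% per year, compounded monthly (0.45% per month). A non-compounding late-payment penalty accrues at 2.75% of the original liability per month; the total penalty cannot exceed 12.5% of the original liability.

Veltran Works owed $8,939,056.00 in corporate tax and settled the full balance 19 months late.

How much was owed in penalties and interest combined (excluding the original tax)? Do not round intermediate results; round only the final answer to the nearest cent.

$1,913,428.73

Penalty (uncapped): 19 × 2.75% × $8,939,056.00 = $4,670,656.76; cap = 12.5% × $8,939,056.00 = $1,117,382.00 → penalty = $1,117,382.00
Interest: $8,939,056.00 × ((1 + 0.0045)^19 − 1) = $8,939,056.00 × 0.0890527… = $796,046.7255…
Penalties + interest = $1,117,382.0000 + $796,046.7255… = $1,913,428.73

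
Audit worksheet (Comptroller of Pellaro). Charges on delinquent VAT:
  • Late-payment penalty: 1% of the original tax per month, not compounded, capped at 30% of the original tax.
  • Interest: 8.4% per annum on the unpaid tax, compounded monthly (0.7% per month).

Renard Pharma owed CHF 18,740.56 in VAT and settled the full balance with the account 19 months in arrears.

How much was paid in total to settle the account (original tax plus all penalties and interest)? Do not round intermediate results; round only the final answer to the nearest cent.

CHF 24,957.19

Penalty: 19 × 1% × CHF 18,740.56 = CHF 3,560.71… (below the 30% cap of CHF 5,622.17…)
Interest: CHF 18,740.56 × ((1 + 0.007)^19 − 1) = CHF 18,740.56 × 0.1417209… = CHF 2,655.9285…
Total = CHF 18,740.56 + CHF 3,560.7064 + CHF 2,655.9285… = CHF 24,957.19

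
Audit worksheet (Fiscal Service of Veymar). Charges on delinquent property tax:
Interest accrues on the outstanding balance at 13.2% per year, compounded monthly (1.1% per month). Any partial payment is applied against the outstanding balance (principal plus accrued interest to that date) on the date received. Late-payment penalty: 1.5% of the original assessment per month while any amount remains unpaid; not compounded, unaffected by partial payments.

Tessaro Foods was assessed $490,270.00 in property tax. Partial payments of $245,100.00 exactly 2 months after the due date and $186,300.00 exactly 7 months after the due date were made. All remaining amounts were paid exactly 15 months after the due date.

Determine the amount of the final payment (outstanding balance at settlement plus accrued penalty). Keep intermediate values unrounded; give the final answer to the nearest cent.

Balance at month 2: $490,270.0000 × (1 + 0.011)^2 = $501,115.2627…
After $245,100.00 payment: $501,115.2627… − $245,100.00 = $256,015.2627…
Balance at month 7: $256,015.2627… × (1 + 0.011)^5 = $270,409.3069…
After $186,300.00 payment: $270,409.3069… − $186,300.00 = $84,109.3069…
Balance at month 15: $84,109.3069… × (1 + 0.011)^8 = $91,802.2444…
Penalty: 15 × 1.5% × $490,270.00 = $110,310.75
Final settlement = outstanding balance + penalty = $91,802.2444… + $110,310.75 = $202,112.99

$202,112.99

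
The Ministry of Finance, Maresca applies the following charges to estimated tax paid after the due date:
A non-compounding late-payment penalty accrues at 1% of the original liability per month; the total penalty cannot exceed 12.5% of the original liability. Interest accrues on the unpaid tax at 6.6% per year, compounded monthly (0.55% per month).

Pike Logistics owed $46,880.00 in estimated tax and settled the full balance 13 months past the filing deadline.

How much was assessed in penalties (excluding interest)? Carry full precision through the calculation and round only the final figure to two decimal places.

$5,860.00

Penalty (uncapped): 13 × 1% × $46,880.00 = $6,094.40; cap = 12.5% × $46,880.00 = $5,860.00 → penalty = $5,860.00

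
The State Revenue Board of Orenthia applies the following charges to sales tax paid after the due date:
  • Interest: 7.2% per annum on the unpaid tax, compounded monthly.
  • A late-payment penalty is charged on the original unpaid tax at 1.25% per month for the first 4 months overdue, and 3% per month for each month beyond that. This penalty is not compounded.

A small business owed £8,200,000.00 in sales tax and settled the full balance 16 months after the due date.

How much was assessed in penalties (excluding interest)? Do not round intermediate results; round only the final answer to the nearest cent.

Penalty, months 1–4: 4 × 1.25% × £8,200,000.00 = £410,000.00
Penalty, months 5–16: 12 × 3% × £8,200,000.00 = £2,952,000.00
Total penalty = £410,000.00 + £2,952,000.00 = £3,362,000.00

£3,362,000.00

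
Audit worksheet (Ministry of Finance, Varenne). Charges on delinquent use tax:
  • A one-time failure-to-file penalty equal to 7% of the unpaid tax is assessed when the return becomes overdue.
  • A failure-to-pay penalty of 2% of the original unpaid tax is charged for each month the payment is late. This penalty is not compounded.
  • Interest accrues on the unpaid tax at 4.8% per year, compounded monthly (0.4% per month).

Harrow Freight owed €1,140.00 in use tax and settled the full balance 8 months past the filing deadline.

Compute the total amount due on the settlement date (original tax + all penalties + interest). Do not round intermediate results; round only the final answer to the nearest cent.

Failure-to-file penalty: 7% × €1,140.00 = €79.80
Failure-to-pay penalty: 8 × 2% × €1,140.00 = €182.40
Interest: €1,140.00 × ((1 + 0.004)^8 − 1) = €1,140.00 × 0.0324516… = €36.9948…
Total = €1,140.00 + €262.2000 + €36.9948… = €1,439.19

€1,439.19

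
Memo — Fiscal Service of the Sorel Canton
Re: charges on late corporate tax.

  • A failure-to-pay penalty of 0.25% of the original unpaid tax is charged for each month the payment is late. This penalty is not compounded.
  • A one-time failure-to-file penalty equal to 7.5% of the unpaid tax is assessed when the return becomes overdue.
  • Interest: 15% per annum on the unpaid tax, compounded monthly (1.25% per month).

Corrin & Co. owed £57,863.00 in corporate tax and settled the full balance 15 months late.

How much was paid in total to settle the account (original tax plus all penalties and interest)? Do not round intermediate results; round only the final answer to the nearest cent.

Failure-to-file penalty: 7.5% × £57,863.00 = £4,339.73…
Failure-to-pay penalty = 0.25% × £57,863.00 × 15 mo = £2,169.86…
Interest: £57,863.00 × ((1 + 0.0125)^15 − 1) = £57,863.00 × 0.2048292… = £11,852.0310…
Total = £57,863.00 + £6,509.5875 + £11,852.0310… = £76,224.62

£76,224.62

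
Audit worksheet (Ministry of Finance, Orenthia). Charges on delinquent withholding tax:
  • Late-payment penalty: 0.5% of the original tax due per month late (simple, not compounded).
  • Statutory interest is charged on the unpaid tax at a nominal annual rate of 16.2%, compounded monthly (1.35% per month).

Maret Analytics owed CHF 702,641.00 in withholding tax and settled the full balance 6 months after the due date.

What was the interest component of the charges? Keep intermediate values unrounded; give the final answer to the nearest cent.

CHF 58,869.69

Interest: CHF 702,641.00 × ((1 + 0.0135)^6 − 1) = CHF 702,641.00 × 0.0837835… = CHF 58,869.6930…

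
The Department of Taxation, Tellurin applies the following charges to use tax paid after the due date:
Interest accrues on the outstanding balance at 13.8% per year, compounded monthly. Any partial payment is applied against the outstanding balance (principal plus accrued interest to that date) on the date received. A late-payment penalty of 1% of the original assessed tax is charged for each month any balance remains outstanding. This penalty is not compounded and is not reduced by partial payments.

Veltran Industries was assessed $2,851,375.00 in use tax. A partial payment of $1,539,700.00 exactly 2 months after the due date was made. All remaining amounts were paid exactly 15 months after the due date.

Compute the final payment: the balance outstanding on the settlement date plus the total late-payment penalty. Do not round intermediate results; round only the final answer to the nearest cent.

$2,026,124.01

Monthly rate = 13.8% ÷ 12 = 1.15%
Balance at month 2: $2,851,375.0000 × (1 + 0.0115)^2 = $2,917,333.7193…
After $1,539,700.00 payment: $2,917,333.7193… − $1,539,700.00 = $1,377,633.7193…
Balance at month 15: $1,377,633.7193… × (1 + 0.0115)^13 = $1,598,417.7607…
Penalty: 15 × 1% × $2,851,375.00 = $427,706.25
Final settlement = outstanding balance + penalty = $1,598,417.7607… + $427,706.25 = $2,026,124.01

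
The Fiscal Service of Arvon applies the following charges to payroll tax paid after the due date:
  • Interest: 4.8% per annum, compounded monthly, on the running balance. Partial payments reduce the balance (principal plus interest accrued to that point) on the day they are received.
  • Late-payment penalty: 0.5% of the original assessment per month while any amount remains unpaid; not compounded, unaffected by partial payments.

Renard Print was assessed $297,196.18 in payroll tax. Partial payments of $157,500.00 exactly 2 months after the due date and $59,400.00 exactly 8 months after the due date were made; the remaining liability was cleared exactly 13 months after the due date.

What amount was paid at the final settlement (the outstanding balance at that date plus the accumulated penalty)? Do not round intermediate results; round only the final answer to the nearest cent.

Monthly rate = 4.8% ÷ 12 = 0.4%
Balance at month 2: $297,196.1800 × (1 + 0.004)^2 = $299,578.5046…
After $157,500.00 payment: $299,578.5046… − $157,500.00 = $142,078.5046…
Balance at month 8: $142,078.5046… × (1 + 0.004)^6 = $145,522.6699…
After $59,400.00 payment: $145,522.6699… − $59,400.00 = $86,122.6699…
Balance at month 13: $86,122.6699… × (1 + 0.004)^5 = $87,858.9582…
Penalty: 13 × 0.5% × $297,196.18 = $19,317.75…
Final settlement = outstanding balance + penalty = $87,858.9582… + $19,317.75… = $107,176.71

$107,176.71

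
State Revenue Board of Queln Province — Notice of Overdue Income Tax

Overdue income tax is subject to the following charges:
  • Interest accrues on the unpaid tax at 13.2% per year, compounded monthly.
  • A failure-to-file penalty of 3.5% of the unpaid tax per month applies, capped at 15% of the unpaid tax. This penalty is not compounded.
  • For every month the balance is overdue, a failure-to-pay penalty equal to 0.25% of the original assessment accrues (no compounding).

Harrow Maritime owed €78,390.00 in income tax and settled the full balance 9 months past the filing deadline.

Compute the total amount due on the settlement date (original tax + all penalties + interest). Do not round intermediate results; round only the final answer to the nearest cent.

€100,023.26

Failure-to-file: 9 × 3.5% × €78,390.00 = €24,692.85, capped at 15% × €78,390.00 = €11,758.50
Failure-to-pay penalty: 9 × 0.25% × €78,390.00 = €1,763.78…
Interest (13.2%/yr ÷ 12 = 1.1%/month): €78,390.00 × ((1 + 0.011)^9 − 1) = €8,110.9874…
Total = €78,390.00 + €13,522.2750 + €8,110.9874… = €100,023.26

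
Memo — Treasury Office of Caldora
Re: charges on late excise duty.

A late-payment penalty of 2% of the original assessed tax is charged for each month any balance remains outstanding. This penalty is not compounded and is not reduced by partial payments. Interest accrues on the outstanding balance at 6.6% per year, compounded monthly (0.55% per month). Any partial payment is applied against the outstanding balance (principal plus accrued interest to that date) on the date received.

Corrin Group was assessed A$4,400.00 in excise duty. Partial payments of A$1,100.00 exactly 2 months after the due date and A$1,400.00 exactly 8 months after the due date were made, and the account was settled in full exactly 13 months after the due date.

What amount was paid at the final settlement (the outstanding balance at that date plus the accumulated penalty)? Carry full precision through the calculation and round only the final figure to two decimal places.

A$3,261.86

Balance at month 2: A$4,400.0000 × (1 + 0.0055)^2 = A$4,448.5331
After A$1,100.00 payment: A$4,448.5331 − A$1,100.00 = A$3,348.5331
Balance at month 8: A$3,348.5331 × (1 + 0.0055)^6 = A$3,460.5653…
After A$1,400.00 payment: A$3,460.5653… − A$1,400.00 = A$2,060.5653…
Balance at month 13: A$2,060.5653… × (1 + 0.0055)^5 = A$2,117.8576…
Penalty: 13 × 2% × A$4,400.00 = A$1,144.00
Final settlement = outstanding balance + penalty = A$2,117.8576… + A$1,144.00 = A$3,261.86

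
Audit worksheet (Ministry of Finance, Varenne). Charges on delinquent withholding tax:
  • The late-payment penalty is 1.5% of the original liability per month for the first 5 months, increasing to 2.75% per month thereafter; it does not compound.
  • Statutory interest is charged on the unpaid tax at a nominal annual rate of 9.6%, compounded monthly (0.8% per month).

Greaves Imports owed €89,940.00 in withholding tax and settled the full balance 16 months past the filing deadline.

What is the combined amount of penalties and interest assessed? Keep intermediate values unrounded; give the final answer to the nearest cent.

Penalty, months 1–5: 5 × 1.5% × €89,940.00 = €6,745.50
Penalty, months 6–16: 11 × 2.75% × €89,940.00 = €27,206.85
Interest: €89,940.00 × ((1 + 0.008)^16 − 1) = €89,940.00 × 0.1359743… = €12,229.5303…
Penalties + interest = €33,952.3500 + €12,229.5303… = €46,181.88

€46,181.88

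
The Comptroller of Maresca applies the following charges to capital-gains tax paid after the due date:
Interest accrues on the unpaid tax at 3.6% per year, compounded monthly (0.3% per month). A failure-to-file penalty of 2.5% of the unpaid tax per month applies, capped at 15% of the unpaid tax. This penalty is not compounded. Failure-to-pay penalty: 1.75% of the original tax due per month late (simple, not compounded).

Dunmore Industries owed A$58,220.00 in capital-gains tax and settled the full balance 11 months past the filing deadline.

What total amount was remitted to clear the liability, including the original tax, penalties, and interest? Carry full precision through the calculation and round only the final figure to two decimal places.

Failure-to-file: 11 × 2.5% × A$58,220.00 = A$16,010.50, capped at 15% × A$58,220.00 = A$8,733.00
Failure-to-pay penalty: 11 × 1.75% × A$58,220.00 = A$11,207.35
Interest: A$58,220.00 × ((1 + 0.003)^11 − 1) = A$58,220.00 × 0.0334995… = A$1,950.3398…
Total = A$58,220.00 + A$19,940.3500 + A$1,950.3398… = A$80,110.69

A$80,110.69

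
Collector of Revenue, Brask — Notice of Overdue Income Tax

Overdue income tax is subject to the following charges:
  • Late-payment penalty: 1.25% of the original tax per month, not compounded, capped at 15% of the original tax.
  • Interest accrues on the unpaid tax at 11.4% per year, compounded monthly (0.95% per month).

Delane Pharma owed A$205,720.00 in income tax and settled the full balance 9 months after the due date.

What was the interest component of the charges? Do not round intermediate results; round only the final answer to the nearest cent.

A$18,272.47

Interest: A$205,720.00 × ((1 + 0.0095)^9 − 1) = A$205,720.00 × 0.0888221… = A$18,272.4733…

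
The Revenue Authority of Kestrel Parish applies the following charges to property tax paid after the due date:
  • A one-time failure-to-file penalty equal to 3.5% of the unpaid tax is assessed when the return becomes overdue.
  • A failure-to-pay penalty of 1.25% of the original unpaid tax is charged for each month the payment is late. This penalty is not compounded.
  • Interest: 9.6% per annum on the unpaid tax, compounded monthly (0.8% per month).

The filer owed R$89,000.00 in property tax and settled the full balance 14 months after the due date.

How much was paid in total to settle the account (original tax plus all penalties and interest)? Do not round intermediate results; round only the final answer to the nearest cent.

R$118,193.29

Failure-to-file penalty: 3.5% × R$89,000.00 = R$3,115.00
Failure-to-pay penalty = 1.25% × R$89,000.00 × 14 mo = R$15,575.00
Interest: R$89,000.00 × ((1 + 0.008)^14 − 1) = R$89,000.00 × 0.1180145… = R$10,503.2936…
Total = R$89,000.00 + R$18,690.0000 + R$10,503.2936… = R$118,193.29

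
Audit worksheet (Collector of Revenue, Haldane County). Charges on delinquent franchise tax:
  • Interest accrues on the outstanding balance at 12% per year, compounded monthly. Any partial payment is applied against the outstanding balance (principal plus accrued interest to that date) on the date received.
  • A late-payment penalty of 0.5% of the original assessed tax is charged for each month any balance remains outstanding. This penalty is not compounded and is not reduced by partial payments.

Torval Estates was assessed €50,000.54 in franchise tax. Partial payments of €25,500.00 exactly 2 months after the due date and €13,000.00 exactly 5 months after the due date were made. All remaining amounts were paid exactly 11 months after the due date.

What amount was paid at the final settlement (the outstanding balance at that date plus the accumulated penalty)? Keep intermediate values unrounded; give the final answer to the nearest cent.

€16,845.31

Monthly rate = 12% ÷ 12 = 1%
Balance at month 2: €50,000.5400 × (1 + 0.01)^2 = €51,005.5509…
After €25,500.00 payment: €51,005.5509… − €25,500.00 = €25,505.5509…
Balance at month 5: €25,505.5509… × (1 + 0.01)^3 = €26,278.3946…
After €13,000.00 payment: €26,278.3946… − €13,000.00 = €13,278.3946…
Balance at month 11: €13,278.3946… × (1 + 0.01)^6 = €14,095.2834…
Penalty: 11 × 0.5% × €50,000.54 = €2,750.03…
Final settlement = outstanding balance + penalty = €14,095.2834… + €2,750.03… = €16,845.31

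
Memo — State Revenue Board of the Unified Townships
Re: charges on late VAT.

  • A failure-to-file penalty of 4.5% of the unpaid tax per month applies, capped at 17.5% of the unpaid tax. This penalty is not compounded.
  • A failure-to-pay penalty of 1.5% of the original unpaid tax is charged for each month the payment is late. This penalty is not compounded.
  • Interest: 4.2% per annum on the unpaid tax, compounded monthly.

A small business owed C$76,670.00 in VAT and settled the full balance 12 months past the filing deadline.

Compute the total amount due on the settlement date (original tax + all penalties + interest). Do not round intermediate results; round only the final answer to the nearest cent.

Failure-to-file: 12 × 4.5% × C$76,670.00 = C$41,401.80, capped at 17.5% × C$76,670.00 = C$13,417.25
Failure-to-pay penalty: 12 × 1.5% × C$76,670.00 = C$13,800.60
Interest (4.2%/yr ÷ 12 = 0.35%/month): C$76,670.00 × ((1 + 0.0035)^12 − 1) = C$3,282.8566…
Total = C$76,670.00 + C$27,217.8500 + C$3,282.8566… = C$107,170.71

C$107,170.71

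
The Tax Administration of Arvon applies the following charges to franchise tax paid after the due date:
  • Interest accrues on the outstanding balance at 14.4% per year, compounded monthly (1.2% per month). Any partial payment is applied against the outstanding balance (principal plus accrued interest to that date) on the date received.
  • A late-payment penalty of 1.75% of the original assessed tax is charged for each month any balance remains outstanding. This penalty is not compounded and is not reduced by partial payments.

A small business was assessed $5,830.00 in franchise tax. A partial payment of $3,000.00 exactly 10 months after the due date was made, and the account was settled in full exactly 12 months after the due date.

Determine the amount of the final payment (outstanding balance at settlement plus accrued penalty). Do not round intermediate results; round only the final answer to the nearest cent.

Balance at month 10: $5,830.0000 × (1 + 0.012)^10 = $6,568.6131…
After $3,000.00 payment: $6,568.6131… − $3,000.00 = $3,568.6131…
Balance at month 12: $3,568.6131… × (1 + 0.012)^2 = $3,654.7737…
Penalty: 12 × 1.75% × $5,830.00 = $1,224.30
Final settlement = outstanding balance + penalty = $3,654.7737… + $1,224.30 = $4,879.07

$4,879.07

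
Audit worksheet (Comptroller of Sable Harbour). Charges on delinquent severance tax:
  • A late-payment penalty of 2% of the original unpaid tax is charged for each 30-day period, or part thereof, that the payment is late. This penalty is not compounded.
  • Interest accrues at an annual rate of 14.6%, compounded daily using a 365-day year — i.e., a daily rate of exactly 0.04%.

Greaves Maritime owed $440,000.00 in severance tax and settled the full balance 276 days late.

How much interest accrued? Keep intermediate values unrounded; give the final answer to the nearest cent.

$51,348.01

Interest: $440,000.00 × ((1 + 0.0004)^276 − 1) = $440,000.00 × 0.11670002… = $51,348.0090…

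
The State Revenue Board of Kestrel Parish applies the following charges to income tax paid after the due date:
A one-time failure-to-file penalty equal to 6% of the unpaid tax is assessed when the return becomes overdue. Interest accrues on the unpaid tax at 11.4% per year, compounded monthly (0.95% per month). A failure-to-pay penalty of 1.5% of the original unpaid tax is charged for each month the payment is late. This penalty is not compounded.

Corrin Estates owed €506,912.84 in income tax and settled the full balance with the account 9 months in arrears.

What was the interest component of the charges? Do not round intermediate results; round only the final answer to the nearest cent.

Interest: €506,912.84 × ((1 + 0.0095)^9 − 1) = €506,912.84 × 0.0888221… = €45,025.0405…

€45,025.04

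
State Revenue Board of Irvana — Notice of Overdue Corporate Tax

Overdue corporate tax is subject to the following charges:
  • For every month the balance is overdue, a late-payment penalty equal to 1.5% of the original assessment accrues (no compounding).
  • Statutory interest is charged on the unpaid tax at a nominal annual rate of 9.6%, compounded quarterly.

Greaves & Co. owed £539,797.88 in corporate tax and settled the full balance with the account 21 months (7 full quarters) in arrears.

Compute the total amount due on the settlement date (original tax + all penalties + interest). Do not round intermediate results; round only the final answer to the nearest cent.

£807,317.19

Late-payment penalty = 1.5% × £539,797.88 × 21 mo = £170,036.33…
Interest (9.6%/yr ÷ 4 = 2.4%/quarter): £539,797.88 × ((1 + 0.024)^7 − 1) = £97,482.9740…
Total = £539,797.88 + £170,036.3322 + £97,482.9740… = £807,317.19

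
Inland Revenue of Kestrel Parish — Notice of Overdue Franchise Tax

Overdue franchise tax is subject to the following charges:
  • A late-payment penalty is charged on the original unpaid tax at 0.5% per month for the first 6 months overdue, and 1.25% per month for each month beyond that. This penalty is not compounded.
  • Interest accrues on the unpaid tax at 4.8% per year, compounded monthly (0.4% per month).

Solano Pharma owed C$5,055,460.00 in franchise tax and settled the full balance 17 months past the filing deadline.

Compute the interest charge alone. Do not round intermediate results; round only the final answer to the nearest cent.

Interest: C$5,055,460.00 × ((1 + 0.004)^17 − 1) = C$5,055,460.00 × 0.0702201… = C$354,995.0871…

C$354,995.09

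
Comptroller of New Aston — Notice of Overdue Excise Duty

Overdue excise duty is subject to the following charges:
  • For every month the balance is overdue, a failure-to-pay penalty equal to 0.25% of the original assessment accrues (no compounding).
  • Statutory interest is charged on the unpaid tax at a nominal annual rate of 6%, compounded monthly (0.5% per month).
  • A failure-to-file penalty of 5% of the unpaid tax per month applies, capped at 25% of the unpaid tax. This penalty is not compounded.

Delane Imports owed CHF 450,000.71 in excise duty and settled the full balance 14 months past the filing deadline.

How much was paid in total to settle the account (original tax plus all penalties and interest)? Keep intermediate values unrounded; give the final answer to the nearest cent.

Failure-to-file: 14 × 5% × CHF 450,000.71 = CHF 315,000.50…, capped at 25% × CHF 450,000.71 = CHF 112,500.18…
Failure-to-pay penalty = 0.25% × CHF 450,000.71 × 14 mo = CHF 15,750.02…
Interest: CHF 450,000.71 × ((1 + 0.005)^14 − 1) = CHF 450,000.71 × 0.0723211… = CHF 32,544.5607…
Total = CHF 450,000.71 + CHF 128,250.2024… + CHF 32,544.5607… = CHF 610,795.47

CHF 610,795.47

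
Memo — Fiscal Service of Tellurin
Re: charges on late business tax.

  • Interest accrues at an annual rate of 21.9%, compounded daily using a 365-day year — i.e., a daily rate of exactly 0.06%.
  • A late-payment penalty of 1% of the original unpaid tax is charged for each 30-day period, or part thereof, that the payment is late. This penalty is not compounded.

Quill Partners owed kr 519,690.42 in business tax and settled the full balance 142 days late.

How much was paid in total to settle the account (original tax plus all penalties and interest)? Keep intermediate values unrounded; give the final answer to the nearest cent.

Penalty periods: ⌈142/30⌉ = 5; penalty = 5 × 1% × kr 519,690.42 = kr 25,984.52…
Interest: kr 519,690.42 × ((1 + 0.0006)^142 − 1) = kr 519,690.42 × 0.08890701… = kr 46,204.1215…
Total = kr 519,690.42 + kr 25,984.5210 + kr 46,204.1215… = kr 591,879.06

kr 591,879.06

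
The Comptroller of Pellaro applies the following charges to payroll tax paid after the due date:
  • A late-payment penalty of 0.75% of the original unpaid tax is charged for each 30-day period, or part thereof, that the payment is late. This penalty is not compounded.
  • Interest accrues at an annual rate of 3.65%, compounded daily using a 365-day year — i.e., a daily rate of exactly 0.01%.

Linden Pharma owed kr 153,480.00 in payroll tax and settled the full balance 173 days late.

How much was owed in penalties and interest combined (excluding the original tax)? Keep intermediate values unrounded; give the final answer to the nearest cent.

Penalty periods: ⌈173/30⌉ = 6; penalty = 6 × 0.75% × kr 153,480.00 = kr 6,906.60
Interest: kr 153,480.00 × ((1 + 0.0001)^173 − 1) = kr 153,480.00 × 0.01744963… = kr 2,678.1695…
Penalties + interest = kr 6,906.6000 + kr 2,678.1695… = kr 9,584.77

kr 9,584.77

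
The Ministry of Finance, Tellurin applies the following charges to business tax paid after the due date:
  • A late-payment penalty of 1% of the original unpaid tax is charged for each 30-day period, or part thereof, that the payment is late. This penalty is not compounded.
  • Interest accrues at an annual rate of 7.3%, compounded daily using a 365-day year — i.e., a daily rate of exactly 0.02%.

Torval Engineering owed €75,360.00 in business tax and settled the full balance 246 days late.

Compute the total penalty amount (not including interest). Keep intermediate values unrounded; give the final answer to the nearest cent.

€6,782.40

Penalty periods: ⌈246/30⌉ = 9; penalty = 9 × 1% × €75,360.00 = €6,782.40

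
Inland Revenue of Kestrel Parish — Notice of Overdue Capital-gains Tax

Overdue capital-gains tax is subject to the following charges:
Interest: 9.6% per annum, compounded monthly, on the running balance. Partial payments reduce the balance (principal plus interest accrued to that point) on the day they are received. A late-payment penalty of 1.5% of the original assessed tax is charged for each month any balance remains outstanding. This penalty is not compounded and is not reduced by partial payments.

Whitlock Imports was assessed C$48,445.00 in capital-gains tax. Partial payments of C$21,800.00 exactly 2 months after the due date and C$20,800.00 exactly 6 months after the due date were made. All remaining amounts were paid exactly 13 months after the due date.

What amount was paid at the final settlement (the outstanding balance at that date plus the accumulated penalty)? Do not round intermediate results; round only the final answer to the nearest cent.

C$17,388.99

Monthly rate = 9.6% ÷ 12 = 0.8%
Balance at month 2: C$48,445.0000 × (1 + 0.008)^2 = C$49,223.2205…
After C$21,800.00 payment: C$49,223.2205… − C$21,800.00 = C$27,423.2205…
Balance at month 6: C$27,423.2205… × (1 + 0.008)^4 = C$28,311.3503…
After C$20,800.00 payment: C$28,311.3503… − C$20,800.00 = C$7,511.3503…
Balance at month 13: C$7,511.3503… × (1 + 0.008)^7 = C$7,942.2169…
Penalty: 13 × 1.5% × C$48,445.00 = C$9,446.78…
Final settlement = outstanding balance + penalty = C$7,942.2169… + C$9,446.78… = C$17,388.99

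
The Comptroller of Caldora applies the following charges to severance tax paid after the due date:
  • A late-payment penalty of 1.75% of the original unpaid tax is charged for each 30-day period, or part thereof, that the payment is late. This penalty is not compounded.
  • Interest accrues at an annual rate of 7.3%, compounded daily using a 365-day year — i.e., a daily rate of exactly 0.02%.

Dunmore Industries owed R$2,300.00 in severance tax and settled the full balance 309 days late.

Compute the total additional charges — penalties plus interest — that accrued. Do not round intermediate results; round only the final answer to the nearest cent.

R$589.36

Penalty periods: ⌈309/30⌉ = 11; penalty = 11 × 1.75% × R$2,300.00 = R$442.75
Interest: R$2,300.00 × ((1 + 0.0002)^309 − 1) = R$2,300.00 × 0.06374300… = R$146.6089…
Penalties + interest = R$442.7500 + R$146.6089… = R$589.36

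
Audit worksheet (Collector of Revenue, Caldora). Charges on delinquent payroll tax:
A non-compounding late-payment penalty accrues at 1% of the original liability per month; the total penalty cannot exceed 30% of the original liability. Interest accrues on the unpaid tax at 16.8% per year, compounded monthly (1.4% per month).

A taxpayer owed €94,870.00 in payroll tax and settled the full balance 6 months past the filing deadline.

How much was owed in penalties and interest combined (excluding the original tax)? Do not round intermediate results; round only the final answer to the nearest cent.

€13,945.46

Penalty: 6 × 1% × €94,870.00 = €5,692.20 (below the 30% cap of €28,461.00)
Interest: €94,870.00 × ((1 + 0.014)^6 − 1) = €94,870.00 × 0.0869955… = €8,253.2592…
Penalties + interest = €5,692.2000 + €8,253.2592… = €13,945.46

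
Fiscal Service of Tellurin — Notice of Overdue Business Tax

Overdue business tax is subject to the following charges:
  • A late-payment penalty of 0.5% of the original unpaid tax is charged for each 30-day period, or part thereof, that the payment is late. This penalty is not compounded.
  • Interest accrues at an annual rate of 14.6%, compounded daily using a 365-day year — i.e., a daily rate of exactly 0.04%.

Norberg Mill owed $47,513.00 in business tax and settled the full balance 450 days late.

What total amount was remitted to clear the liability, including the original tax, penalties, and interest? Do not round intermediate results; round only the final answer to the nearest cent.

Penalty periods: ⌈450/30⌉ = 15; penalty = 15 × 0.5% × $47,513.00 = $3,563.48…
Interest: $47,513.00 × ((1 + 0.0004)^450 − 1) = $47,513.00 × 0.19717428… = $9,368.3414…
Total = $47,513.00 + $3,563.4750 + $9,368.3414… = $60,444.82

$60,444.82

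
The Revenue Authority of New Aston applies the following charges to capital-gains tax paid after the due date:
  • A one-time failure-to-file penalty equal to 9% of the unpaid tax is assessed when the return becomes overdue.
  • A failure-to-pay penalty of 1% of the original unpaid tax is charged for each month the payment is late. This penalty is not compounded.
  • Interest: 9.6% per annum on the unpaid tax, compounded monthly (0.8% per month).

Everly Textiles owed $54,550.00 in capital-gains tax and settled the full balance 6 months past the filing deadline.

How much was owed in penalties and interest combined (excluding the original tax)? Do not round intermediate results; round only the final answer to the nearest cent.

Failure-to-file penalty: 9% × $54,550.00 = $4,909.50
Failure-to-pay penalty = 1% × $54,550.00 × 6 mo = $3,273.00
Interest: $54,550.00 × ((1 + 0.008)^6 − 1) = $54,550.00 × 0.0489703… = $2,671.3300…
Penalties + interest = $8,182.5000 + $2,671.3300… = $10,853.83

$10,853.83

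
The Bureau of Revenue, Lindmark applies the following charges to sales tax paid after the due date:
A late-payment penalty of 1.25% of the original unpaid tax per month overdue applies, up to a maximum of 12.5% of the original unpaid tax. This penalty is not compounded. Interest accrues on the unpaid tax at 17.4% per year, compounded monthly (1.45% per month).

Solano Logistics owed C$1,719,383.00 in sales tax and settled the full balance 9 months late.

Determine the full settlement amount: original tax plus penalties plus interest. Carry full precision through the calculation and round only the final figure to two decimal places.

C$2,150,657.10

Penalty: 9 × 1.25% × C$1,719,383.00 = C$193,430.59… (below the 12.5% cap of C$214,922.88…)
Interest: C$1,719,383.00 × ((1 + 0.0145)^9 − 1) = C$1,719,383.00 × 0.1383307… = C$237,843.5157…
Total = C$1,719,383.00 + C$193,430.5875 + C$237,843.5157… = C$2,150,657.10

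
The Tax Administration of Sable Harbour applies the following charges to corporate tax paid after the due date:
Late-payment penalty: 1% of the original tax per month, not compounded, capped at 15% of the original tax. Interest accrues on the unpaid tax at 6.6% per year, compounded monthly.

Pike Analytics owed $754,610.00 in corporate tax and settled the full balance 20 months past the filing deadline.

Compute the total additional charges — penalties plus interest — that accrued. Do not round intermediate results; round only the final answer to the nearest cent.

$200,682.25

Penalty (uncapped): 20 × 1% × $754,610.00 = $150,922.00; cap = 15% × $754,610.00 = $113,191.50 → penalty = $113,191.50
Interest (6.6%/yr ÷ 12 = 0.55%/month): $754,610.00 × ((1 + 0.0055)^20 − 1) = $87,490.7512…
Penalties + interest = $113,191.5000 + $87,490.7512… = $200,682.25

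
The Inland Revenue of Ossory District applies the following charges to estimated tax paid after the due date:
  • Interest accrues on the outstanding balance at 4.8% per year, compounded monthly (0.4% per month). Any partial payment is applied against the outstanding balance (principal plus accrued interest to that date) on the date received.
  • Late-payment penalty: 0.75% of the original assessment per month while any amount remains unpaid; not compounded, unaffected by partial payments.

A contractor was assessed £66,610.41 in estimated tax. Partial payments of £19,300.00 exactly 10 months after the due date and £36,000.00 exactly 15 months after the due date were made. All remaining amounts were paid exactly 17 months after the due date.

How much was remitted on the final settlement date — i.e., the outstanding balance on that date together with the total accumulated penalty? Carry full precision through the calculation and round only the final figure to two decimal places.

£23,645.13

Balance at month 10: £66,610.4100 × (1 + 0.004)^10 = £69,323.3011…
After £19,300.00 payment: £69,323.3011… − £19,300.00 = £50,023.3011…
Balance at month 15: £50,023.3011… × (1 + 0.004)^5 = £51,031.8029…
After £36,000.00 payment: £51,031.8029… − £36,000.00 = £15,031.8029…
Balance at month 17: £15,031.8029… × (1 + 0.004)^2 = £15,152.2978…
Penalty: 17 × 0.75% × £66,610.41 = £8,492.83…
Final settlement = outstanding balance + penalty = £15,152.2978… + £8,492.83… = £23,645.13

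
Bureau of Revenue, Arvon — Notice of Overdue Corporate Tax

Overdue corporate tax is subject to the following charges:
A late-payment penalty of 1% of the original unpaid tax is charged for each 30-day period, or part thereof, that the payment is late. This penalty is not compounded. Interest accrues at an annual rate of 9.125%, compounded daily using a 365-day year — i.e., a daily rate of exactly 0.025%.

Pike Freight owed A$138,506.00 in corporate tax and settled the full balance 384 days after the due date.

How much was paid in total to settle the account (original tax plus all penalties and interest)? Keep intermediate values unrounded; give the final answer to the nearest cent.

A$170,465.69

Penalty periods: ⌈384/30⌉ = 13; penalty = 13 × 1% × A$138,506.00 = A$18,005.78
Interest: A$138,506.00 × ((1 + 0.00025)^384 − 1) = A$138,506.00 × 0.10074586… = A$13,953.9057…
Total = A$138,506.00 + A$18,005.7800 + A$13,953.9057… = A$170,465.69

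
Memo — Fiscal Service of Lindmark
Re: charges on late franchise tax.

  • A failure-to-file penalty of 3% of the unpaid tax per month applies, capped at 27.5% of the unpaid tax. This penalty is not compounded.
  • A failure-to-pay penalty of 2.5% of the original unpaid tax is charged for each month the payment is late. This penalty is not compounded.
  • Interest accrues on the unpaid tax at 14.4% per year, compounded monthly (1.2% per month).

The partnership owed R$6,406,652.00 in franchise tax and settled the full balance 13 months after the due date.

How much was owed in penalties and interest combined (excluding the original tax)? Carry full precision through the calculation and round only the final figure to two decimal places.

R$4,918,651.72

Failure-to-file: 13 × 3% × R$6,406,652.00 = R$2,498,594.28, capped at 27.5% × R$6,406,652.00 = R$1,761,829.30
Failure-to-pay penalty: 13 × 2.5% × R$6,406,652.00 = R$2,082,161.90
Interest: R$6,406,652.00 × ((1 + 0.012)^13 − 1) = R$6,406,652.00 × 0.1677414… = R$1,074,660.5174…
Penalties + interest = R$3,843,991.2000 + R$1,074,660.5174… = R$4,918,651.72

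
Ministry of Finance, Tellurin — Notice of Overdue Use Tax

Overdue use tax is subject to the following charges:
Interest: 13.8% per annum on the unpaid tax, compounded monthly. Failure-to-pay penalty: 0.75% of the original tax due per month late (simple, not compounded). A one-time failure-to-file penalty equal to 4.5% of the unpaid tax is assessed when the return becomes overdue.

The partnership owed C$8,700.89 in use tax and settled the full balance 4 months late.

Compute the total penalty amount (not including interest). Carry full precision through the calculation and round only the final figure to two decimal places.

C$652.57

Failure-to-file penalty: 4.5% × C$8,700.89 = C$391.54…
Failure-to-pay penalty = 0.75% × C$8,700.89 × 4 mo = C$261.03…
Total penalty = C$391.54… + C$261.03… = C$652.57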